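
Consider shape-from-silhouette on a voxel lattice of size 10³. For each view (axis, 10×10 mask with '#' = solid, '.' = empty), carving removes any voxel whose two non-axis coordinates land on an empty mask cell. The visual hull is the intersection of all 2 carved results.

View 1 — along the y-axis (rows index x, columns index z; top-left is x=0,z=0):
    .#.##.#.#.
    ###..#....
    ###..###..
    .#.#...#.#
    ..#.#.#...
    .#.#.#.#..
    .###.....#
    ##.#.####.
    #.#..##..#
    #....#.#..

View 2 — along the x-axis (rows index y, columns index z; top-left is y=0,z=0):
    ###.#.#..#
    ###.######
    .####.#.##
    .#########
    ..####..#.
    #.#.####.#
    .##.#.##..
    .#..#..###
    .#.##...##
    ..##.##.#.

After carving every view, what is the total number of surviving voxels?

272 voxels

initial block: 10^3 = 1000
V1 y: intersect with XZ mask (45 set) -- 450 left
V2 x: intersect with YZ mask (63 set) -- 272 left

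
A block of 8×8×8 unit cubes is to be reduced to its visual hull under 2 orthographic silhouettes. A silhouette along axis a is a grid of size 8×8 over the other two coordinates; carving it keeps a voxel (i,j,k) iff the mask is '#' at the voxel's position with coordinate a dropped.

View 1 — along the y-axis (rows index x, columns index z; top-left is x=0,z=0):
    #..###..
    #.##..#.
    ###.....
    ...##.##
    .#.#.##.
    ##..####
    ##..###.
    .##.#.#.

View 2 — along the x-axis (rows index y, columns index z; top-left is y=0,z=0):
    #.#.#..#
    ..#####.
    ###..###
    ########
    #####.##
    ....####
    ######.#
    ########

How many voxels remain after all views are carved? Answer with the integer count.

remaining voxels: 205

full grid |V| = 512
carve view 1 (along y, XZ-mask fill 34/64): 272 voxels remain
carve view 2 (along x, YZ-mask fill 49/64): 205 voxels remain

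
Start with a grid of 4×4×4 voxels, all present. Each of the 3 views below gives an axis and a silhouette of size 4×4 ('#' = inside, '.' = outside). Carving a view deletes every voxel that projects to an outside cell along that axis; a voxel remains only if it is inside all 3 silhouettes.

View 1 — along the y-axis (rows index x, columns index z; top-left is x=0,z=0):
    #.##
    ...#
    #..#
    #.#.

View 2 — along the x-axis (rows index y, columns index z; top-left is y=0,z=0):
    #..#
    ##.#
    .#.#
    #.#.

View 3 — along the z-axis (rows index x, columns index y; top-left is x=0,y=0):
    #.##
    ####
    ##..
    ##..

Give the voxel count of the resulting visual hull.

14 voxels

before carving: 64 voxels (4×4×4)
[1] y-view keeps 8 columns → grid now 32
[2] x-view keeps 9 columns → grid now 20
[3] z-view keeps 11 columns → grid now 14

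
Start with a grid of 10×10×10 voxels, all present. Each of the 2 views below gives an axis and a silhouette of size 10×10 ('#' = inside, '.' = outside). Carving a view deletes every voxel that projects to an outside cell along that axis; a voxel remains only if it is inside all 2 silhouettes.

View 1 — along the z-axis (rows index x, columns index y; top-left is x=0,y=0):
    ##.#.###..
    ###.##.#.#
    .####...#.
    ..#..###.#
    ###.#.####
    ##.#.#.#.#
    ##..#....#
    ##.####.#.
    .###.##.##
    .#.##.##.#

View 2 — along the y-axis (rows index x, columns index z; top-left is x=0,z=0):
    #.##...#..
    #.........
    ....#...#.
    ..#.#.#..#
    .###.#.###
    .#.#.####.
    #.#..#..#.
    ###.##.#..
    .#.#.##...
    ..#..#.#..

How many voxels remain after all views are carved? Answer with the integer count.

initial block: 10^3 = 1000
step 1: project along z, AND mask (61/100) → |grid| = 610
step 2: project along y, AND mask (41/100) → |grid| = 257

|visual hull| = 257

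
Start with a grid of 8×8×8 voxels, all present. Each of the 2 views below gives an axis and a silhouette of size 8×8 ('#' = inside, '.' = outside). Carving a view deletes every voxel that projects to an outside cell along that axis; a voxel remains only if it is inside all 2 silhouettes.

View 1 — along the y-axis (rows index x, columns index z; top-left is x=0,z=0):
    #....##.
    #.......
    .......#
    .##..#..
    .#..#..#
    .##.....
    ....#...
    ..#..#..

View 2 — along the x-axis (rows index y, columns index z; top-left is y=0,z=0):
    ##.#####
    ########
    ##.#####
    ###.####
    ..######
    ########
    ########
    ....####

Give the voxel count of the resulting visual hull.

voxel count = 109

initial block: 8^3 = 512
step 1: project along y, AND mask (16/64) → |grid| = 128
step 2: project along x, AND mask (55/64) → |grid| = 109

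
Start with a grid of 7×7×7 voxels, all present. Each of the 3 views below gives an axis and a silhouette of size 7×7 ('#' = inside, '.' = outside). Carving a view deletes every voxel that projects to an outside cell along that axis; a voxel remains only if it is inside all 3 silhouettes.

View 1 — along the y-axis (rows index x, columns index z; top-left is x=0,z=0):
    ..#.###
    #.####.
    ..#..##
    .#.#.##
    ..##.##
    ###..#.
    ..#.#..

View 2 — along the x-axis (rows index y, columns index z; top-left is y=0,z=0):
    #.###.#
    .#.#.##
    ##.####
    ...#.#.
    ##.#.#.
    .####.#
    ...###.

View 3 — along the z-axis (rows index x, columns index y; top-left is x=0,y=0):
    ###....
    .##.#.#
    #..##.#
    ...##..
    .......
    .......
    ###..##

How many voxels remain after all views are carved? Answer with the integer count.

|visual hull| = 36

initial block: 7^3 = 343
  1. axis=1 (XZ plane), |mask|=26  ⇒  voxels=182
  2. axis=0 (YZ plane), |mask|=29  ⇒  voxels=105
  3. axis=2 (XY plane), |mask|=18  ⇒  voxels=36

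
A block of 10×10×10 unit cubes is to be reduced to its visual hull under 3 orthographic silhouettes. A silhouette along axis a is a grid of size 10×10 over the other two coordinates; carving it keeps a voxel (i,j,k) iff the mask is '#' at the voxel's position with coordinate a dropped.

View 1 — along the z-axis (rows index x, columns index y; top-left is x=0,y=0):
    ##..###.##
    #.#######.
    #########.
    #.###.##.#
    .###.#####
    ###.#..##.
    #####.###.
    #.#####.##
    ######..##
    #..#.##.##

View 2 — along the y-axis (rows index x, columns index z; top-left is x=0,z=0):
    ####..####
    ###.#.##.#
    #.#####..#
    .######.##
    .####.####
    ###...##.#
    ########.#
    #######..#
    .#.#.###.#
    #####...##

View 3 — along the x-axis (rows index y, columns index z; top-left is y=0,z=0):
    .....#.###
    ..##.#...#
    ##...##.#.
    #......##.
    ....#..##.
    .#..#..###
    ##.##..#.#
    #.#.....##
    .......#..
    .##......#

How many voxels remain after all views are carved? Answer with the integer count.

initial block: 10^3 = 1000
step 1: project along z, AND mask (75/100) → |grid| = 750
step 2: project along y, AND mask (74/100) → |grid| = 557
step 3: project along x, AND mask (38/100) → |grid| = 197

197 voxels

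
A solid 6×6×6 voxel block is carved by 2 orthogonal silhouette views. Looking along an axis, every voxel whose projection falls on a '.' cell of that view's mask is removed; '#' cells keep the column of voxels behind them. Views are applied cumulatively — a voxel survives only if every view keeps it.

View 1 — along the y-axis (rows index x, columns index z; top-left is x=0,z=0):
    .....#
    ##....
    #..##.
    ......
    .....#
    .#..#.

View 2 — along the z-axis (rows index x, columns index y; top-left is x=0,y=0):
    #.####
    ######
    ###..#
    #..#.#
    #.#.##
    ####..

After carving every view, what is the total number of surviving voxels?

|visual hull| = 41

before carving: 216 voxels (6×6×6)
step 1: project along y, AND mask (9/36) → |grid| = 54
step 2: project along z, AND mask (26/36) → |grid| = 41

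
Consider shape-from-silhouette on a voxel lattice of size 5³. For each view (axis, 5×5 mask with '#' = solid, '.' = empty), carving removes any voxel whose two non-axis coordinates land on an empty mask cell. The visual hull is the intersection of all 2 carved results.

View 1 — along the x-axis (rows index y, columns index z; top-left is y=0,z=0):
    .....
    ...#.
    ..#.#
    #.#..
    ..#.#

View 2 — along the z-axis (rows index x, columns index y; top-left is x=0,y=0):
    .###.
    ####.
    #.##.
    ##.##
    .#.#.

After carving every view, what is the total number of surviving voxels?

voxel count = 22

before carving: 125 voxels (5×5×5)
after view 1 [x-axis, 7 of 25 cells solid] → remaining = 35
after view 2 [z-axis, 16 of 25 cells solid] → remaining = 22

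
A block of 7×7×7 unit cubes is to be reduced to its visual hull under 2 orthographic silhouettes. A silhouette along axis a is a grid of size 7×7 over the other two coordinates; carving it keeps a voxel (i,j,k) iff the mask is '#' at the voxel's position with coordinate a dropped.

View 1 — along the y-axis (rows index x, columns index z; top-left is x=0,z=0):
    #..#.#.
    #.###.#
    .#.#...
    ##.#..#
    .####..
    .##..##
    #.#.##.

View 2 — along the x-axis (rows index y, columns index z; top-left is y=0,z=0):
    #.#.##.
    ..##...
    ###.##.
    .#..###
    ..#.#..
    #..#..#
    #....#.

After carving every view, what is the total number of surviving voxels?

full grid |V| = 343
  1. axis=1 (XZ plane), |mask|=26  ⇒  voxels=182
  2. axis=0 (YZ plane), |mask|=22  ⇒  voxels=80

|visual hull| = 80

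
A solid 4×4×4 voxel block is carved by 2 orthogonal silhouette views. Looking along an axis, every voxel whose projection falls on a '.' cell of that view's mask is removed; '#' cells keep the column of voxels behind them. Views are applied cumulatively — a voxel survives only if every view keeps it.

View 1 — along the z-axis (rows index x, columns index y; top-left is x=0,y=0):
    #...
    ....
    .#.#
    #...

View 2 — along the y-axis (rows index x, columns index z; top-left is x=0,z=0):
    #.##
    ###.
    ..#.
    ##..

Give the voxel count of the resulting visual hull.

start: 4×4×4 = 64 voxels
carve view 1 (along z, XY-mask fill 4/16): 16 voxels remain
carve view 2 (along y, XZ-mask fill 9/16): 7 voxels remain

|visual hull| = 7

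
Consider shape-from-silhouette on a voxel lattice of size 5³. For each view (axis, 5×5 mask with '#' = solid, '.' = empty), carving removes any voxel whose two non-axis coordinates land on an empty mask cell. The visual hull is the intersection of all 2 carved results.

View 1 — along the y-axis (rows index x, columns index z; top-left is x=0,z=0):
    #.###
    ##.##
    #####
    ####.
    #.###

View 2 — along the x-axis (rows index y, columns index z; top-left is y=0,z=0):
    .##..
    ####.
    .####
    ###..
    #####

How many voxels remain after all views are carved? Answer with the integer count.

initial block: 5^3 = 125
[1] y-view keeps 21 columns → grid now 105
[2] x-view keeps 18 columns → grid now 73

remaining voxels: 73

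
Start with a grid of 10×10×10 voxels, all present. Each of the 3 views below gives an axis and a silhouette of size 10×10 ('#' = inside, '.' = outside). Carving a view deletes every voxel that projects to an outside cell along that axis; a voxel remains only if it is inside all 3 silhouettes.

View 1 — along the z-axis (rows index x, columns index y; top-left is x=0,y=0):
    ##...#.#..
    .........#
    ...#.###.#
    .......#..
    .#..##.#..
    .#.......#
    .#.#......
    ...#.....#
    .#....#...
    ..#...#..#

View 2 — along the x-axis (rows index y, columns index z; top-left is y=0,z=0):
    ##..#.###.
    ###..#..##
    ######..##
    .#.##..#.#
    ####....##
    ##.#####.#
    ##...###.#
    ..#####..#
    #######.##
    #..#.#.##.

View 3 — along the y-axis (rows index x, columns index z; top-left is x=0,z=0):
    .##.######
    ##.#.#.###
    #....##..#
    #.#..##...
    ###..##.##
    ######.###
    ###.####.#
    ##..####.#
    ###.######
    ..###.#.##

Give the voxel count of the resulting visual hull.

initial block: 10^3 = 1000
V1 z: intersect with XY mask (26 set) -- 260 left
V2 x: intersect with YZ mask (65 set) -- 156 left
V3 y: intersect with XZ mask (69 set) -- 111 left

voxel count = 111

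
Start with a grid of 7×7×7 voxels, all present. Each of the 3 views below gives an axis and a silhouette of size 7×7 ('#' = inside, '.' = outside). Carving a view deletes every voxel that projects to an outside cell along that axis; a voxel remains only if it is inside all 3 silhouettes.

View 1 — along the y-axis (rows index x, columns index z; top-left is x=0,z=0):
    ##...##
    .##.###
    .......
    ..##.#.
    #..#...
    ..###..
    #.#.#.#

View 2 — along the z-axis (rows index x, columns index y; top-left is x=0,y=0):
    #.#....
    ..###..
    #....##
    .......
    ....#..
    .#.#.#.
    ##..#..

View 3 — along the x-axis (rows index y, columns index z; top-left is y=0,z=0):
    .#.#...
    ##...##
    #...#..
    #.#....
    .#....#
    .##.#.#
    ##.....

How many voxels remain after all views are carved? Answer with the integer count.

initial block: 7^3 = 343
carve view 1 (along y, XZ-mask fill 21/49): 147 voxels remain
carve view 2 (along z, XY-mask fill 15/49): 46 voxels remain
carve view 3 (along x, YZ-mask fill 18/49): 12 voxels remain

|visual hull| = 12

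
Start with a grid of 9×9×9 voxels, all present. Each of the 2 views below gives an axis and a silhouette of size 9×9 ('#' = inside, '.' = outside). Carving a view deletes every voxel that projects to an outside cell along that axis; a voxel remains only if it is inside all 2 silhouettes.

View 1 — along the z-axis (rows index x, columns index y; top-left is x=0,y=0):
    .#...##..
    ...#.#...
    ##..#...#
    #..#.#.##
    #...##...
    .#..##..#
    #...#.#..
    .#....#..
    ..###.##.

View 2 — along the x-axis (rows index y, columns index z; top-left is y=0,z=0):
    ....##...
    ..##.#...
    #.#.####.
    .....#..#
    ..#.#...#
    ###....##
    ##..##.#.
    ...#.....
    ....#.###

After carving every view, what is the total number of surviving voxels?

start: 9×9×9 = 729 voxels
after view 1 [z-axis, 31 of 81 cells solid] → remaining = 279
after view 2 [x-axis, 31 of 81 cells solid] → remaining = 106

remaining voxels: 106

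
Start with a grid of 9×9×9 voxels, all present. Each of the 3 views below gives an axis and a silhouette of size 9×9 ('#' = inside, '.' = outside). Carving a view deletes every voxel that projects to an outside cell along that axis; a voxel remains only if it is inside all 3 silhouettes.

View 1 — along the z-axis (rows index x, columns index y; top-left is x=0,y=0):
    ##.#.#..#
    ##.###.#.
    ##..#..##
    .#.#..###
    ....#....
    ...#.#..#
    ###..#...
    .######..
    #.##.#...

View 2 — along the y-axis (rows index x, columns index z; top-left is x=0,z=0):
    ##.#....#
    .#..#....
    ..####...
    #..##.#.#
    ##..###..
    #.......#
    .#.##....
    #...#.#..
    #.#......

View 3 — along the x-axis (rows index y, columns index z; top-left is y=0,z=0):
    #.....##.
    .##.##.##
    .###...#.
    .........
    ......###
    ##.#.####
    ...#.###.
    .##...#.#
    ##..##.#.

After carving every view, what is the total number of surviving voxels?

|visual hull| = 45

full grid |V| = 729
V1 z: intersect with XY mask (39 set) -- 351 left
V2 y: intersect with XZ mask (30 set) -- 126 left
V3 x: intersect with YZ mask (36 set) -- 45 left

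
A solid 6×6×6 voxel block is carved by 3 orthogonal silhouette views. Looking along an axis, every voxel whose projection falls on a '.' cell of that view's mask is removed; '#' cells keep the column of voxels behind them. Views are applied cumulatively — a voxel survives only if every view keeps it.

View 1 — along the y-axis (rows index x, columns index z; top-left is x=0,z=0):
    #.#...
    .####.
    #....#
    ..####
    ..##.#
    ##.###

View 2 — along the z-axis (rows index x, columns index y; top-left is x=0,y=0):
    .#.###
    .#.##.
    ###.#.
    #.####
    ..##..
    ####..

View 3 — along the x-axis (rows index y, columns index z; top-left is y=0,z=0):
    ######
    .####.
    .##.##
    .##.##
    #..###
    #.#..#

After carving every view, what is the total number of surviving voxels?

initial block: 6^3 = 216
[1] y-view keeps 20 columns → grid now 120
[2] z-view keeps 22 columns → grid now 74
[3] x-view keeps 25 columns → grid now 52

52 voxels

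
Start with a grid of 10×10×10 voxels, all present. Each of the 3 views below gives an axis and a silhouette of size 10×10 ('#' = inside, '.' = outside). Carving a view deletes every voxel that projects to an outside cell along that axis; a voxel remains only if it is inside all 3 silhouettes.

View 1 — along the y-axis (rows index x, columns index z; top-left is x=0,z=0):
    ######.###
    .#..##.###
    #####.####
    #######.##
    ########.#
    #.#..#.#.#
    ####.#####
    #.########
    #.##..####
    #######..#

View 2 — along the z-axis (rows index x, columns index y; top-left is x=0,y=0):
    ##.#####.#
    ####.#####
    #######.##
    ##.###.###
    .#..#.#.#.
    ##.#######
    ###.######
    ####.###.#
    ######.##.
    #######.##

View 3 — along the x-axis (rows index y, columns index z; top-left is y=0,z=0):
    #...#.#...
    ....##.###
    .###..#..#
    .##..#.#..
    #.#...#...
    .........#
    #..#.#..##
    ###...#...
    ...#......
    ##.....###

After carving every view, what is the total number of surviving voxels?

voxel count = 232

full grid |V| = 1000
[1] y-view keeps 80 columns → grid now 800
[2] z-view keeps 81 columns → grid now 641
[3] x-view keeps 36 columns → grid now 232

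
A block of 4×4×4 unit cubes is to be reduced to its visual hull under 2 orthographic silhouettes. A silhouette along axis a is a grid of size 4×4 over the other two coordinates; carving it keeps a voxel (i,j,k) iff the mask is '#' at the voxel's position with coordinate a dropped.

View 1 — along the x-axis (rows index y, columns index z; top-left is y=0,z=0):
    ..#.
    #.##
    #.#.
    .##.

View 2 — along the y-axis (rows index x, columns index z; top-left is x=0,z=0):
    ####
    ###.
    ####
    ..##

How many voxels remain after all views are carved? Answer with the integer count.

initial block: 4^3 = 64
after view 1 [x-axis, 8 of 16 cells solid] → remaining = 32
after view 2 [y-axis, 13 of 16 cells solid] → remaining = 28

|visual hull| = 28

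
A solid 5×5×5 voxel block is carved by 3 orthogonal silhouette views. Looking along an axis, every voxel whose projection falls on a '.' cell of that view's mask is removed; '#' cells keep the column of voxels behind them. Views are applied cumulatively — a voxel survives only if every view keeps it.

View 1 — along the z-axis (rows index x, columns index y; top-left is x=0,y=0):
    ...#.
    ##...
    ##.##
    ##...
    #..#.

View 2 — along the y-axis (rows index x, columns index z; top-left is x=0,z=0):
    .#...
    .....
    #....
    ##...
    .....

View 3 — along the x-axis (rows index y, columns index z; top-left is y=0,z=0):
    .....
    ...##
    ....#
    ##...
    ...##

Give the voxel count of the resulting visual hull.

full grid |V| = 125
carve view 1 (along z, XY-mask fill 11/25): 55 voxels remain
carve view 2 (along y, XZ-mask fill 4/25): 9 voxels remain
carve view 3 (along x, YZ-mask fill 7/25): 2 voxels remain

voxel count = 2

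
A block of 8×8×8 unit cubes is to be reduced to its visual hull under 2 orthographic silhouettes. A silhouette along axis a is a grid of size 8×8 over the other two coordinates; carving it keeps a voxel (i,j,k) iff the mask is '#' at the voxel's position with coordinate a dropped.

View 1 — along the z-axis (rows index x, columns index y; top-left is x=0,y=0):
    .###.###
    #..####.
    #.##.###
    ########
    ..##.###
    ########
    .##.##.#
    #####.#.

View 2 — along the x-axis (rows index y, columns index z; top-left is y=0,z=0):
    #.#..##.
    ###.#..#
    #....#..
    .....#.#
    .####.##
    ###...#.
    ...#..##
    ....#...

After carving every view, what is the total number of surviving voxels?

remaining voxels: 158

start: 8×8×8 = 512 voxels
  1. axis=2 (XY plane), |mask|=49  ⇒  voxels=392
  2. axis=0 (YZ plane), |mask|=27  ⇒  voxels=158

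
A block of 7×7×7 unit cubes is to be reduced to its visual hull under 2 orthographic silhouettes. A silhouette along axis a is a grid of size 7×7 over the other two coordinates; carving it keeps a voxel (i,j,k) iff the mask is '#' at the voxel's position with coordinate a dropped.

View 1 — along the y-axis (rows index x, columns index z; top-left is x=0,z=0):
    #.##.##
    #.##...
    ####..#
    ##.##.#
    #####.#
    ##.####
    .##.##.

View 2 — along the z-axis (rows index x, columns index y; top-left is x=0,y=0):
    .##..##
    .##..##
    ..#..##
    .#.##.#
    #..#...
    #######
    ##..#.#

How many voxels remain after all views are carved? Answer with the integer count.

137 voxels

initial block: 7^3 = 343
V1 y: intersect with XZ mask (34 set) -- 238 left
V2 z: intersect with XY mask (28 set) -- 137 left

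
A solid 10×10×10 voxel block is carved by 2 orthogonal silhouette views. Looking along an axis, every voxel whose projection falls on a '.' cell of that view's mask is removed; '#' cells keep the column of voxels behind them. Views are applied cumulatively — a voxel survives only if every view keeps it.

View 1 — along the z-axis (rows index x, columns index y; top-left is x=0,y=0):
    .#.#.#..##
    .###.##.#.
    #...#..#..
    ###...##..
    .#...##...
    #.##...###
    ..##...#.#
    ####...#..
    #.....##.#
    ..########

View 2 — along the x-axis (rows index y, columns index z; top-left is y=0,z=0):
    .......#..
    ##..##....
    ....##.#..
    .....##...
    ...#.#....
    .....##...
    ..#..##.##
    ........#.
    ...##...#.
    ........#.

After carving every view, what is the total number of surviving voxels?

initial block: 10^3 = 1000
step 1: project along z, AND mask (49/100) → |grid| = 490
step 2: project along x, AND mask (24/100) → |grid| = 116

remaining voxels: 116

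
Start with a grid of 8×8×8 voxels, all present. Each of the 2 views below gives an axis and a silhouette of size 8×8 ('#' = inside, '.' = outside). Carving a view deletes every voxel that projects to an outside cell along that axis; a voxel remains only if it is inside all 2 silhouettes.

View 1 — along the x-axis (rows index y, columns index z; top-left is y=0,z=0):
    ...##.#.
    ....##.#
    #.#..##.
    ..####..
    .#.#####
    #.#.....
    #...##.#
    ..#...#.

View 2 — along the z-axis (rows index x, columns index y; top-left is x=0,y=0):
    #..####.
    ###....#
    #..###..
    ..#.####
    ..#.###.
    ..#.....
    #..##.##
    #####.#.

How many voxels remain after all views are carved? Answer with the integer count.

before carving: 512 voxels (8×8×8)
after view 1 [x-axis, 28 of 64 cells solid] → remaining = 224
after view 2 [z-axis, 34 of 64 cells solid] → remaining = 127

|visual hull| = 127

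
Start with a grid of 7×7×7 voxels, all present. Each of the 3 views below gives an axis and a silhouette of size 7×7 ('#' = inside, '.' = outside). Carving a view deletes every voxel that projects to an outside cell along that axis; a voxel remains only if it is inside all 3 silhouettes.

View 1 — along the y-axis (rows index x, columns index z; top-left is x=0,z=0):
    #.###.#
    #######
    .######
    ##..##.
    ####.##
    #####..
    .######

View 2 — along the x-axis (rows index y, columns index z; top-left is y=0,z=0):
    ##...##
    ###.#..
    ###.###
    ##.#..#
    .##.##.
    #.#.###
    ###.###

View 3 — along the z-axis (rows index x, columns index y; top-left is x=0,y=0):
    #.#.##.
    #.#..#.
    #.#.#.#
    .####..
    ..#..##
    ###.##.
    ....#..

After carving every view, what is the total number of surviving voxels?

start: 7×7×7 = 343 voxels
carve view 1 (along y, XZ-mask fill 39/49): 273 voxels remain
carve view 2 (along x, YZ-mask fill 33/49): 182 voxels remain
carve view 3 (along z, XY-mask fill 24/49): 90 voxels remain

90 voxels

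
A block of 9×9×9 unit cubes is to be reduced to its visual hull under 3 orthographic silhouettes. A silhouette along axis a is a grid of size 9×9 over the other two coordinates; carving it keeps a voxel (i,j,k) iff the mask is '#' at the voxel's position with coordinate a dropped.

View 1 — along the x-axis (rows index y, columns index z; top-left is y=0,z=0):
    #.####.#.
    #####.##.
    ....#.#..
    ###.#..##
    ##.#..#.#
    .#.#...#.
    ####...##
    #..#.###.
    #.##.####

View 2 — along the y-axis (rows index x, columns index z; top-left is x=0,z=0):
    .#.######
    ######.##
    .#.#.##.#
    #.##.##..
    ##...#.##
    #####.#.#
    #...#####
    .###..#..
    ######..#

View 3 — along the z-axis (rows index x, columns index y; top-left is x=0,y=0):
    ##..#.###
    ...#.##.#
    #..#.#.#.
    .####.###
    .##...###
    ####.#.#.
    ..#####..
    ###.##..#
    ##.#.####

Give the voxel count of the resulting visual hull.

start: 9×9×9 = 729 voxels
V1 x: intersect with YZ mask (47 set) -- 423 left
V2 y: intersect with XZ mask (54 set) -- 278 left
V3 z: intersect with XY mask (50 set) -- 172 left

172 voxels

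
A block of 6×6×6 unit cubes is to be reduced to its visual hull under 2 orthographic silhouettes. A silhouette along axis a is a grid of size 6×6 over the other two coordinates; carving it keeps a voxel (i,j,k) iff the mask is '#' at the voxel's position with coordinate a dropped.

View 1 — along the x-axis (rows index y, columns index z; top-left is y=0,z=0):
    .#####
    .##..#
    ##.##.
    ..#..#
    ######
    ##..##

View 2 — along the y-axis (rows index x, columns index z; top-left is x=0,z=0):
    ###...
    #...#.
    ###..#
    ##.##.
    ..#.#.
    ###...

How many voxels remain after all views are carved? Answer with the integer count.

remaining voxels: 71

initial block: 6^3 = 216
step 1: project along x, AND mask (24/36) → |grid| = 144
step 2: project along y, AND mask (18/36) → |grid| = 71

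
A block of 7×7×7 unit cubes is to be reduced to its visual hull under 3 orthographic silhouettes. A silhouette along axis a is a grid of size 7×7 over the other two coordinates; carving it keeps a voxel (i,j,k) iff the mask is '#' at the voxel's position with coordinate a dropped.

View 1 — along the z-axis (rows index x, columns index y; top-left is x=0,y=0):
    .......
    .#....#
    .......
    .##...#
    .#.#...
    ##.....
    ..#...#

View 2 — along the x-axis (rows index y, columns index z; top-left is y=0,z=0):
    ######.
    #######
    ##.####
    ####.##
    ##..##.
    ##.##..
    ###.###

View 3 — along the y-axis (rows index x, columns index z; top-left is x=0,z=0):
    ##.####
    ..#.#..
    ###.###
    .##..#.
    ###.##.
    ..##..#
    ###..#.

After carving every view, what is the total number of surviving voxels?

start: 7×7×7 = 343 voxels
V1 z: intersect with XY mask (11 set) -- 77 left
V2 x: intersect with YZ mask (39 set) -- 70 left
V3 y: intersect with XZ mask (29 set) -- 33 left

remaining voxels: 33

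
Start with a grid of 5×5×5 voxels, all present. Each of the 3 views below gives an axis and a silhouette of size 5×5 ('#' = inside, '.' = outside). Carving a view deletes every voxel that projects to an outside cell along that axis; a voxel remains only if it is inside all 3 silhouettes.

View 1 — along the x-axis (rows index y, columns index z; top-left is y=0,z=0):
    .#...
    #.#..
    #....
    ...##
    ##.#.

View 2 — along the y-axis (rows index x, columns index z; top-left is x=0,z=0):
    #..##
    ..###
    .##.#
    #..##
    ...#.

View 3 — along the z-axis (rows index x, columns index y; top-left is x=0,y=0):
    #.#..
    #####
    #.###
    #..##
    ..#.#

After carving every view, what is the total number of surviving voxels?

initial block: 5^3 = 125
  1. axis=0 (YZ plane), |mask|=9  ⇒  voxels=45
  2. axis=1 (XZ plane), |mask|=13  ⇒  voxels=22
  3. axis=2 (XY plane), |mask|=16  ⇒  voxels=13

remaining voxels: 13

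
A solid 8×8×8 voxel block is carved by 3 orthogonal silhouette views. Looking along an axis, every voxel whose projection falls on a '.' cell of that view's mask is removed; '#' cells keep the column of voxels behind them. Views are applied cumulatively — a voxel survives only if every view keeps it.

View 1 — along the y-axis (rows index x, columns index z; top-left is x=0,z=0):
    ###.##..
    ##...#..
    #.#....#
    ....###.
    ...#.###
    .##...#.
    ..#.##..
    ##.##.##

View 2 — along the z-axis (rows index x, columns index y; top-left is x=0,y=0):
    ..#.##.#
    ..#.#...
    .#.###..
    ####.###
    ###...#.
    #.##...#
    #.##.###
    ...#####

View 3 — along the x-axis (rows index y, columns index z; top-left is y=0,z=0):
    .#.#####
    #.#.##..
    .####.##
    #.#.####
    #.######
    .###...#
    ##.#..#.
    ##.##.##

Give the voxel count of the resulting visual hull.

initial block: 8^3 = 512
[1] y-view keeps 30 columns → grid now 240
[2] z-view keeps 36 columns → grid now 135
[3] x-view keeps 43 columns → grid now 88

remaining voxels: 88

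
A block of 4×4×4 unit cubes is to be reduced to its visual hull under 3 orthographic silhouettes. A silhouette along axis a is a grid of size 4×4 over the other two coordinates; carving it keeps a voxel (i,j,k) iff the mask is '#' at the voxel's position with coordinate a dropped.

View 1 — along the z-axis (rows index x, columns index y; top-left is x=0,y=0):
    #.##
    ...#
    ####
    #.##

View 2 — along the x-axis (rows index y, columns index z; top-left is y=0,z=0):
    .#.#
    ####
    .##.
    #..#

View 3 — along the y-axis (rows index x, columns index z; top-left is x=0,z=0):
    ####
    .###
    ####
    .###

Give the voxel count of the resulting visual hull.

remaining voxels: 22

before carving: 64 voxels (4×4×4)
  1. axis=2 (XY plane), |mask|=11  ⇒  voxels=44
  2. axis=0 (YZ plane), |mask|=10  ⇒  voxels=24
  3. axis=1 (XZ plane), |mask|=14  ⇒  voxels=22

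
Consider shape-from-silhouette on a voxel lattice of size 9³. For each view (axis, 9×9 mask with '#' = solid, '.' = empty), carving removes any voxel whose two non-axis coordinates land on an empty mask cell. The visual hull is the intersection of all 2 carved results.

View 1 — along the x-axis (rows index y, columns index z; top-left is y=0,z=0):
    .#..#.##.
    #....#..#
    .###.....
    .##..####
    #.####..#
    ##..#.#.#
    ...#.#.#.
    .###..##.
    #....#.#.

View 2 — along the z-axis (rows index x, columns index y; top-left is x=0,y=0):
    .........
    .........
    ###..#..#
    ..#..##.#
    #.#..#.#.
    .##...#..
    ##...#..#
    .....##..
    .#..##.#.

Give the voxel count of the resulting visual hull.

remaining voxels: 100

full grid |V| = 729
V1 x: intersect with YZ mask (38 set) -- 342 left
V2 z: intersect with XY mask (26 set) -- 100 left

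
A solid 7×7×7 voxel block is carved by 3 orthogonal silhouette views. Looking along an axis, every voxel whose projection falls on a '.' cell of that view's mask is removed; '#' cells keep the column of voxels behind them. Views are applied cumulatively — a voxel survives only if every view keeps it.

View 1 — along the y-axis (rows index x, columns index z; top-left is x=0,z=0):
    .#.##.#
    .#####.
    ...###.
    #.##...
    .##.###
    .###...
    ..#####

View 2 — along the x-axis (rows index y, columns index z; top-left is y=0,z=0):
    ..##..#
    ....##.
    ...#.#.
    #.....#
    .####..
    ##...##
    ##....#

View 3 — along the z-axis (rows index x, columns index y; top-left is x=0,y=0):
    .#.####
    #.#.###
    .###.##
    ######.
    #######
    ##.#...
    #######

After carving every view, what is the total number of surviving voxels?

start: 7×7×7 = 343 voxels
V1 y: intersect with XZ mask (28 set) -- 196 left
V2 x: intersect with YZ mask (20 set) -- 77 left
V3 z: intersect with XY mask (38 set) -- 62 left

remaining voxels: 62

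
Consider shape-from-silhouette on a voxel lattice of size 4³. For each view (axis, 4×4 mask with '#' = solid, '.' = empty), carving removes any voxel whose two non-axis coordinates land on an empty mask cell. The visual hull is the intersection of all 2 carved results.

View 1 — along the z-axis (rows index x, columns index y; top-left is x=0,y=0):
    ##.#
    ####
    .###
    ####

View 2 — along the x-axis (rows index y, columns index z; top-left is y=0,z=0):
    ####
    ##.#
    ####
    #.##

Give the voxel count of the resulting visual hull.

initial block: 4^3 = 64
  1. axis=2 (XY plane), |mask|=14  ⇒  voxels=56
  2. axis=0 (YZ plane), |mask|=14  ⇒  voxels=48

48 voxels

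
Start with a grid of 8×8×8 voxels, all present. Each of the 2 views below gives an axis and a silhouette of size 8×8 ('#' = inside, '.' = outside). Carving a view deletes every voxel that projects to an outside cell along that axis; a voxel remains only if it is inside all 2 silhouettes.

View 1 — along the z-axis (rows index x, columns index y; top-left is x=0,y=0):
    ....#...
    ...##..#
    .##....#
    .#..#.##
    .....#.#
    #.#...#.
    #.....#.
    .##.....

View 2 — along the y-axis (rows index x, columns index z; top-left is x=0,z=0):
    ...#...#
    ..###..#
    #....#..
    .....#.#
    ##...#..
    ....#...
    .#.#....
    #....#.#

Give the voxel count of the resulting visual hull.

remaining voxels: 47

start: 8×8×8 = 512 voxels
  1. axis=2 (XY plane), |mask|=20  ⇒  voxels=160
  2. axis=1 (XZ plane), |mask|=19  ⇒  voxels=47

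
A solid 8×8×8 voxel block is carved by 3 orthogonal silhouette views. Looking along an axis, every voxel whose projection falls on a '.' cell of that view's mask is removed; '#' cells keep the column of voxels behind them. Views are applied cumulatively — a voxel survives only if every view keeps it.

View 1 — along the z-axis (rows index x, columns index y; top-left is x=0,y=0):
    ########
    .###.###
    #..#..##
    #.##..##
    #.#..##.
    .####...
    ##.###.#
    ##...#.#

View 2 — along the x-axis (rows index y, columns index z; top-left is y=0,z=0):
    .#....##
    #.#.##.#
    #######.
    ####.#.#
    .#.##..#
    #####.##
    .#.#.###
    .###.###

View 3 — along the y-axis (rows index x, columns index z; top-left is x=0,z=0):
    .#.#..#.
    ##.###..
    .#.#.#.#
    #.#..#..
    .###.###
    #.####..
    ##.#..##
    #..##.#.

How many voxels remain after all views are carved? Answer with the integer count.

before carving: 512 voxels (8×8×8)
V1 z: intersect with XY mask (41 set) -- 328 left
V2 x: intersect with YZ mask (43 set) -- 222 left
V3 y: intersect with XZ mask (35 set) -- 126 left

remaining voxels: 126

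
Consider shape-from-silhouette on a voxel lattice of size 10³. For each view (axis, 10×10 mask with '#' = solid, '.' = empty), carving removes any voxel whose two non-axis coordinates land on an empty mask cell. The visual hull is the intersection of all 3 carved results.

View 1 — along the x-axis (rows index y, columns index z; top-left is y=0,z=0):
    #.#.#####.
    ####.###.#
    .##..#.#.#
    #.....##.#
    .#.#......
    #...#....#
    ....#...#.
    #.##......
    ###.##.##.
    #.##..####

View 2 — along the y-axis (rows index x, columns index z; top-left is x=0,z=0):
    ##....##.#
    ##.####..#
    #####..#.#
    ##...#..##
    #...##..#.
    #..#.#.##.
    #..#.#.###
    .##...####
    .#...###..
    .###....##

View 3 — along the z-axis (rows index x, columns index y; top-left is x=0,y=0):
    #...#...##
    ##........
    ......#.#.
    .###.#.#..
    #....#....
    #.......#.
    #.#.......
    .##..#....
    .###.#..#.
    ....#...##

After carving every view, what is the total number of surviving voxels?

start: 10×10×10 = 1000 voxels
carve view 1 (along x, YZ-mask fill 48/100): 480 voxels remain
carve view 2 (along y, XZ-mask fill 54/100): 262 voxels remain
carve view 3 (along z, XY-mask fill 30/100): 91 voxels remain

|visual hull| = 91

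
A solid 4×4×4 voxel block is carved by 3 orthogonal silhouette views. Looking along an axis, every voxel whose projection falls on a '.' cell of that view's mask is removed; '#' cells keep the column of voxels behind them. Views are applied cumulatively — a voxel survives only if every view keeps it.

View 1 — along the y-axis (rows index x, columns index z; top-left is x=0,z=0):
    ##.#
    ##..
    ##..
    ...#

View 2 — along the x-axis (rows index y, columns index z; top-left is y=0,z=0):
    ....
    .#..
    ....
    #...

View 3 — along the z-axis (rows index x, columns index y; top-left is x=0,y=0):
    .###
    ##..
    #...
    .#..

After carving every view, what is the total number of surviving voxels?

3 voxels

before carving: 64 voxels (4×4×4)
V1 y: intersect with XZ mask (8 set) -- 32 left
V2 x: intersect with YZ mask (2 set) -- 6 left
V3 z: intersect with XY mask (7 set) -- 3 left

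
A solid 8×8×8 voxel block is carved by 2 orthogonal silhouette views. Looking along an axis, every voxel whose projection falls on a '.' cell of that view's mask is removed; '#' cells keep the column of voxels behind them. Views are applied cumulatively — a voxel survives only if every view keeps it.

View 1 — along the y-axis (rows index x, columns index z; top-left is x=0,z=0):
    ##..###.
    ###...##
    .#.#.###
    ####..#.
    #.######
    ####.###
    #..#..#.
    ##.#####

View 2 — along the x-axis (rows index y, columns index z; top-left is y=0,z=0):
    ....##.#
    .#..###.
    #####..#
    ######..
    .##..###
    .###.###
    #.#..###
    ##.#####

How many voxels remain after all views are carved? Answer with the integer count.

start: 8×8×8 = 512 voxels
V1 y: intersect with XZ mask (44 set) -- 352 left
V2 x: intersect with YZ mask (42 set) -- 228 left

voxel count = 228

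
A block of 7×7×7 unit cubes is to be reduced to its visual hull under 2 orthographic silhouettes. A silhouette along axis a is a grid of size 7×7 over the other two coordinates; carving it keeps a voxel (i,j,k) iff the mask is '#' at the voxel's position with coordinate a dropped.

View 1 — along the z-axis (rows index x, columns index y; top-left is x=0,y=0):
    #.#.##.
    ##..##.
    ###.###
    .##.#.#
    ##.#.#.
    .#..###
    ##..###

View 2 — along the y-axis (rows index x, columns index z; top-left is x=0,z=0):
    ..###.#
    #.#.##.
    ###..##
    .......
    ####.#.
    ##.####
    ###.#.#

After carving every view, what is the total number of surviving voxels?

start: 7×7×7 = 343 voxels
after view 1 [z-axis, 31 of 49 cells solid] → remaining = 217
after view 2 [y-axis, 29 of 49 cells solid] → remaining = 131

voxel count = 131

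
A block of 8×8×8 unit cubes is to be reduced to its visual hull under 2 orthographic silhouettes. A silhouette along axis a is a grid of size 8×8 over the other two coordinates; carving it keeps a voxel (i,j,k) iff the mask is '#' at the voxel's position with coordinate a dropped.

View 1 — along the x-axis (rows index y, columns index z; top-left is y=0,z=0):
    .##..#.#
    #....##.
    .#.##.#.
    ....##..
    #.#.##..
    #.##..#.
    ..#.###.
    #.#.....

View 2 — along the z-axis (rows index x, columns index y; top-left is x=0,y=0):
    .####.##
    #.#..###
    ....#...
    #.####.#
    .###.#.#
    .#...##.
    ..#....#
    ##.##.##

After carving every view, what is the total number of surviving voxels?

voxel count = 112

full grid |V| = 512
after view 1 [x-axis, 27 of 64 cells solid] → remaining = 216
after view 2 [z-axis, 34 of 64 cells solid] → remaining = 112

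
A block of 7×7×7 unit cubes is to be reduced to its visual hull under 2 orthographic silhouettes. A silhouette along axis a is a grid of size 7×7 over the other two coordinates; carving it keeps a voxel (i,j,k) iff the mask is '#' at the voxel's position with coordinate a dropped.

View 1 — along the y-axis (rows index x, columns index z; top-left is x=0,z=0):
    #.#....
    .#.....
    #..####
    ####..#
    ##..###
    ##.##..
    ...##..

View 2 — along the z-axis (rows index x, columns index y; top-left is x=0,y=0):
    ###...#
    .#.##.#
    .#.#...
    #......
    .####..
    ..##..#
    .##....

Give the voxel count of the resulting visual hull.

start: 7×7×7 = 343 voxels
  1. axis=1 (XZ plane), |mask|=24  ⇒  voxels=168
  2. axis=2 (XY plane), |mask|=20  ⇒  voxels=63

voxel count = 63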